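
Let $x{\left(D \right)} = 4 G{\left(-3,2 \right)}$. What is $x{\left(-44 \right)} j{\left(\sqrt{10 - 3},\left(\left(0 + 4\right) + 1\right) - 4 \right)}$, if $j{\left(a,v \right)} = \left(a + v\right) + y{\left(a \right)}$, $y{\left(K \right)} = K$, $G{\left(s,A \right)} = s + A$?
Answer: $-4 - 8 \sqrt{7} \approx -25.166$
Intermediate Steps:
$G{\left(s,A \right)} = A + s$
$j{\left(a,v \right)} = v + 2 a$ ($j{\left(a,v \right)} = \left(a + v\right) + a = v + 2 a$)
$x{\left(D \right)} = -4$ ($x{\left(D \right)} = 4 \left(2 - 3\right) = 4 \left(-1\right) = -4$)
$x{\left(-44 \right)} j{\left(\sqrt{10 - 3},\left(\left(0 + 4\right) + 1\right) - 4 \right)} = - 4 \left(\left(\left(\left(0 + 4\right) + 1\right) - 4\right) + 2 \sqrt{10 - 3}\right) = - 4 \left(\left(\left(4 + 1\right) - 4\right) + 2 \sqrt{7}\right) = - 4 \left(\left(5 - 4\right) + 2 \sqrt{7}\right) = - 4 \left(1 + 2 \sqrt{7}\right) = -4 - 8 \sqrt{7}$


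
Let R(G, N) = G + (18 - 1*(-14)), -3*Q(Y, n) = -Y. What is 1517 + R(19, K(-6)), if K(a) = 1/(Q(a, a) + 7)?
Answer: 1568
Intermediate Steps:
Q(Y, n) = Y/3 (Q(Y, n) = -(-1)*Y/3 = Y/3)
K(a) = 1/(7 + a/3) (K(a) = 1/(a/3 + 7) = 1/(7 + a/3))
R(G, N) = 32 + G (R(G, N) = G + (18 + 14) = G + 32 = 32 + G)
1517 + R(19, K(-6)) = 1517 + (32 + 19) = 1517 + 51 = 1568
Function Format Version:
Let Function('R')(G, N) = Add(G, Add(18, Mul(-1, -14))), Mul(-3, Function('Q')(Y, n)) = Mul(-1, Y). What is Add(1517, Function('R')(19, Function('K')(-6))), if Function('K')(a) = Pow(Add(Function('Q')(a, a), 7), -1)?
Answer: 1568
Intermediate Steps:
Function('Q')(Y, n) = Mul(Rational(1, 3), Y) (Function('Q')(Y, n) = Mul(Rational(-1, 3), Mul(-1, Y)) = Mul(Rational(1, 3), Y))
Function('K')(a) = Pow(Add(7, Mul(Rational(1, 3), a)), -1) (Function('K')(a) = Pow(Add(Mul(Rational(1, 3), a), 7), -1) = Pow(Add(7, Mul(Rational(1, 3), a)), -1))
Function('R')(G, N) = Add(32, G) (Function('R')(G, N) = Add(G, Add(18, 14)) = Add(G, 32) = Add(32, G))
Add(1517, Function('R')(19, Function('K')(-6))) = Add(1517, Add(32, 19)) = Add(1517, 51) = 1568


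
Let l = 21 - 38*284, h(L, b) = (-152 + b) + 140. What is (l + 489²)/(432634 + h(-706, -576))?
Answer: 114175/216023 ≈ 0.52853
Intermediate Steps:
h(L, b) = -12 + b
l = -10771 (l = 21 - 10792 = -10771)
(l + 489²)/(432634 + h(-706, -576)) = (-10771 + 489²)/(432634 + (-12 - 576)) = (-10771 + 239121)/(432634 - 588) = 228350/432046 = 228350*(1/432046) = 114175/216023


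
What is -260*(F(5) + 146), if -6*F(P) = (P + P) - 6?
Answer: -113360/3 ≈ -37787.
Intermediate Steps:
F(P) = 1 - P/3 (F(P) = -((P + P) - 6)/6 = -(2*P - 6)/6 = -(-6 + 2*P)/6 = 1 - P/3)
-260*(F(5) + 146) = -260*((1 - ⅓*5) + 146) = -260*((1 - 5/3) + 146) = -260*(-⅔ + 146) = -260*436/3 = -113360/3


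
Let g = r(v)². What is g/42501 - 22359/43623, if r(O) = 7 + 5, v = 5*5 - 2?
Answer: -104888683/206002347 ≈ -0.50916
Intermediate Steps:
v = 23 (v = 25 - 2 = 23)
r(O) = 12
g = 144 (g = 12² = 144)
g/42501 - 22359/43623 = 144/42501 - 22359/43623 = 144*(1/42501) - 22359*1/43623 = 48/14167 - 7453/14541 = -104888683/206002347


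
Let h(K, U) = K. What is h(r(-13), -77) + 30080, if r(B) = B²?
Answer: 30249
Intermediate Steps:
h(r(-13), -77) + 30080 = (-13)² + 30080 = 169 + 30080 = 30249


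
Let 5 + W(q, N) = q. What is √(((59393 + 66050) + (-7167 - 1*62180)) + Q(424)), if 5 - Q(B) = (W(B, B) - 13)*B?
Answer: I*√116043 ≈ 340.65*I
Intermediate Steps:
W(q, N) = -5 + q
Q(B) = 5 - B*(-18 + B) (Q(B) = 5 - ((-5 + B) - 13)*B = 5 - (-18 + B)*B = 5 - B*(-18 + B))
√(((59393 + 66050) + (-7167 - 1*62180)) + Q(424)) = √(((59393 + 66050) + (-7167 - 1*62180)) + (5 - 1*424² + 18*424)) = √((125443 + (-7167 - 62180)) + (5 - 1*179776 + 7632)) = √((125443 - 69347) + (5 - 179776 + 7632)) = √(56096 - 172139) = √(-116043) = I*√116043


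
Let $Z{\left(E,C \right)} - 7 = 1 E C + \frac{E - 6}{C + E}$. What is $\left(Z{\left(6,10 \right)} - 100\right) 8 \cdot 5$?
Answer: $-1320$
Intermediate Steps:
$Z{\left(E,C \right)} = 7 + C E + \frac{-6 + E}{C + E}$ ($Z{\left(E,C \right)} = 7 + \left(1 E C + \frac{E - 6}{C + E}\right) = 7 + \left(E C + \frac{-6 + E}{C + E}\right) = 7 + \left(C E + \frac{-6 + E}{C + E}\right) = 7 + C E + \frac{-6 + E}{C + E}$)
$\left(Z{\left(6,10 \right)} - 100\right) 8 \cdot 5 = \left(\frac{-6 + 7 \cdot 10 + 8 \cdot 6 + 10 \cdot 6^{2} + 6 \cdot 10^{2}}{10 + 6} - 100\right) 8 \cdot 5 = \left(\frac{-6 + 70 + 48 + 10 \cdot 36 + 6 \cdot 100}{16} - 100\right) 40 = \left(\frac{-6 + 70 + 48 + 360 + 600}{16} - 100\right) 40 = \left(\frac{1}{16} \cdot 1072 - 100\right) 40 = \left(67 - 100\right) 40 = \left(-33\right) 40 = -1320$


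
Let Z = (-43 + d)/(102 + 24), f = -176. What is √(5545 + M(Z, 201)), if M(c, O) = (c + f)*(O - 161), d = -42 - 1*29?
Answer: I*√675255/21 ≈ 39.13*I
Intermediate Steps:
d = -71 (d = -42 - 29 = -71)
Z = -19/21 (Z = (-43 - 71)/(102 + 24) = -114/126 = -114*1/126 = -19/21 ≈ -0.90476)
M(c, O) = (-176 + c)*(-161 + O) (M(c, O) = (c - 176)*(O - 161) = (-176 + c)*(-161 + O))
√(5545 + M(Z, 201)) = √(5545 + (28336 - 176*201 - 161*(-19/21) + 201*(-19/21))) = √(5545 + (28336 - 35376 + 437/3 - 1273/7)) = √(5545 - 148600/21) = √(-32155/21) = I*√675255/21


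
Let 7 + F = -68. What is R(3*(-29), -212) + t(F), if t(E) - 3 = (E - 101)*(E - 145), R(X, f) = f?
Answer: 38511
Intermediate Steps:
F = -75 (F = -7 - 68 = -75)
t(E) = 3 + (-145 + E)*(-101 + E) (t(E) = 3 + (E - 101)*(E - 145) = 3 + (-101 + E)*(-145 + E) = 3 + (-145 + E)*(-101 + E))
R(3*(-29), -212) + t(F) = -212 + (14648 + (-75)**2 - 246*(-75)) = -212 + (14648 + 5625 + 18450) = -212 + 38723 = 38511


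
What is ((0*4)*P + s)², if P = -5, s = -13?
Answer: 169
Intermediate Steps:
((0*4)*P + s)² = ((0*4)*(-5) - 13)² = (0*(-5) - 13)² = (0 - 13)² = (-13)² = 169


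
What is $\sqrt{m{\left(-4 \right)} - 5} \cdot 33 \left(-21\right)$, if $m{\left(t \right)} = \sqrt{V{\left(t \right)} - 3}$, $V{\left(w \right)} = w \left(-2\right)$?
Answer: $- 693 i \sqrt{5 - \sqrt{5}} \approx - 1152.1 i$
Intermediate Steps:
$V{\left(w \right)} = - 2 w$
$m{\left(t \right)} = \sqrt{-3 - 2 t}$ ($m{\left(t \right)} = \sqrt{- 2 t - 3} = \sqrt{-3 - 2 t}$)
$\sqrt{m{\left(-4 \right)} - 5} \cdot 33 \left(-21\right) = \sqrt{\sqrt{-3 - -8} - 5} \cdot 33 \left(-21\right) = \sqrt{\sqrt{-3 + 8} - 5} \cdot 33 \left(-21\right) = \sqrt{\sqrt{5} - 5} \cdot 33 \left(-21\right) = \sqrt{-5 + \sqrt{5}} \cdot 33 \left(-21\right) = 33 \sqrt{-5 + \sqrt{5}} \left(-21\right) = - 693 \sqrt{-5 + \sqrt{5}}$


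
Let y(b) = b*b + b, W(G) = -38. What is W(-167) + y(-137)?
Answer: 18594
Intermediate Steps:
y(b) = b + b**2 (y(b) = b**2 + b = b + b**2)
W(-167) + y(-137) = -38 - 137*(1 - 137) = -38 - 137*(-136) = -38 + 18632 = 18594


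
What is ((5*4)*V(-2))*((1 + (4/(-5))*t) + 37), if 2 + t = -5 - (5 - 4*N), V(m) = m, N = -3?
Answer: -2288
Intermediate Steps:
t = -24 (t = -2 + (-5 - (5 - 4*(-3))) = -2 + (-5 - (5 + 12)) = -2 + (-5 - 1*17) = -2 + (-5 - 17) = -2 - 22 = -24)
((5*4)*V(-2))*((1 + (4/(-5))*t) + 37) = ((5*4)*(-2))*((1 + (4/(-5))*(-24)) + 37) = (20*(-2))*((1 + (4*(-1/5))*(-24)) + 37) = -40*((1 - 4/5*(-24)) + 37) = -40*((1 + 96/5) + 37) = -40*(101/5 + 37) = -40*286/5 = -2288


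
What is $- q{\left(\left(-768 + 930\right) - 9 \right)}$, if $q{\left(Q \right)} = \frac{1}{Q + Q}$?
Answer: $- \frac{1}{306} \approx -0.003268$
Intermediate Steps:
$q{\left(Q \right)} = \frac{1}{2 Q}$
$- q{\left(\left(-768 + 930\right) - 9 \right)} = - \frac{1}{2 \left(\left(-768 + 930\right) - 9\right)} = - \frac{1}{2 \left(162 - 9\right)} = - \frac{1}{2 \cdot 153} = \left(-1\right) \frac{1}{306} = - \frac{1}{306}$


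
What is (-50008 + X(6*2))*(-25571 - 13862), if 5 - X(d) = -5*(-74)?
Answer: 1986358509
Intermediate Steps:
X(d) = -365 (X(d) = 5 - (-5)*(-74) = 5 - 1*370 = 5 - 370 = -365)
(-50008 + X(6*2))*(-25571 - 13862) = (-50008 - 365)*(-25571 - 13862) = -50373*(-39433) = 1986358509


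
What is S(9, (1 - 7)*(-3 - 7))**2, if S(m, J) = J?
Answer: 3600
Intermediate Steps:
S(9, (1 - 7)*(-3 - 7))**2 = ((1 - 7)*(-3 - 7))**2 = (-6*(-10))**2 = 60**2 = 3600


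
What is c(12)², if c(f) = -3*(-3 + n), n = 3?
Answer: 0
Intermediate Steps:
c(f) = 0 (c(f) = -3*(-3 + 3) = -3*0 = 0)
c(12)² = 0² = 0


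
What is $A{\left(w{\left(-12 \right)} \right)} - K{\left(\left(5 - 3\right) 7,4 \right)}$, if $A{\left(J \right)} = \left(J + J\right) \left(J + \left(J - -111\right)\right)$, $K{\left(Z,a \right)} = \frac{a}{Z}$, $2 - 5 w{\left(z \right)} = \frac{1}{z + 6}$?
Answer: $\frac{152248}{1575} \approx 96.665$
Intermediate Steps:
$w{\left(z \right)} = \frac{2}{5} - \frac{1}{5 \left(6 + z\right)}$ ($w{\left(z \right)} = \frac{2}{5} - \frac{1}{5 \left(z + 6\right)} = \frac{2}{5} - \frac{1}{5 \left(6 + z\right)}$)
$A{\left(J \right)} = 2 J \left(111 + 2 J\right)$ ($A{\left(J \right)} = 2 J \left(J + \left(J + 111\right)\right) = 2 J \left(J + \left(111 + J\right)\right) = 2 J \left(111 + 2 J\right)$)
$A{\left(w{\left(-12 \right)} \right)} - K{\left(\left(5 - 3\right) 7,4 \right)} = 2 \frac{11 + 2 \left(-12\right)}{5 \left(6 - 12\right)} \left(111 + 2 \frac{11 + 2 \left(-12\right)}{5 \left(6 - 12\right)}\right) - \frac{4}{\left(5 - 3\right) 7} = 2 \frac{11 - 24}{5 \left(-6\right)} \left(111 + 2 \frac{11 - 24}{5 \left(-6\right)}\right) - \frac{4}{2 \cdot 7} = 2 \cdot \frac{1}{5} \left(- \frac{1}{6}\right) \left(-13\right) \left(111 + 2 \cdot \frac{1}{5} \left(- \frac{1}{6}\right) \left(-13\right)\right) - \frac{4}{14} = 2 \cdot \frac{13}{30} \left(111 + 2 \cdot \frac{13}{30}\right) - 4 \cdot \frac{1}{14} = 2 \cdot \frac{13}{30} \left(111 + \frac{13}{15}\right) - \frac{2}{7} = 2 \cdot \frac{13}{30} \cdot \frac{1678}{15} - \frac{2}{7} = \frac{21814}{225} - \frac{2}{7} = \frac{152248}{1575}$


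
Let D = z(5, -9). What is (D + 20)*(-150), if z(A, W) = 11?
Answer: -4650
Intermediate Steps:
D = 11
(D + 20)*(-150) = (11 + 20)*(-150) = 31*(-150) = -4650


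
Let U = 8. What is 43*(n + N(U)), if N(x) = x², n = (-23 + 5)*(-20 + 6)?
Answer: 13588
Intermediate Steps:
n = 252 (n = -18*(-14) = 252)
43*(n + N(U)) = 43*(252 + 8²) = 43*(252 + 64) = 43*316 = 13588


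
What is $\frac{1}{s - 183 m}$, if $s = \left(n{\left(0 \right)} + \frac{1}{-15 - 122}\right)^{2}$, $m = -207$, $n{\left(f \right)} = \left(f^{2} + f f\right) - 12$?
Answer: $\frac{18769}{713694514} \approx 2.6298 \cdot 10^{-5}$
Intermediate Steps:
$n{\left(f \right)} = -12 + 2 f^{2}$ ($n{\left(f \right)} = \left(f^{2} + f^{2}\right) - 12 = 2 f^{2} - 12 = -12 + 2 f^{2}$)
$s = \frac{2706025}{18769}$ ($s = \left(\left(-12 + 2 \cdot 0^{2}\right) + \frac{1}{-15 - 122}\right)^{2} = \left(\left(-12 + 2 \cdot 0\right) + \frac{1}{-137}\right)^{2} = \left(\left(-12 + 0\right) - \frac{1}{137}\right)^{2} = \left(-12 - \frac{1}{137}\right)^{2} = \left(- \frac{1645}{137}\right)^{2} = \frac{2706025}{18769} \approx 144.18$)
$\frac{1}{s - 183 m} = \frac{1}{\frac{2706025}{18769} - -37881} = \frac{1}{\frac{2706025}{18769} + 37881} = \frac{1}{\frac{713694514}{18769}} = \frac{18769}{713694514}$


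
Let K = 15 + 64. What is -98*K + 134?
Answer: -7608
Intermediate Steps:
K = 79
-98*K + 134 = -98*79 + 134 = -7742 + 134 = -7608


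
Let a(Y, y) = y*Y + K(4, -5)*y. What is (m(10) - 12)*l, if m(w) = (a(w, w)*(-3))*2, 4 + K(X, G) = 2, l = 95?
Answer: -46740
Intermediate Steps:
K(X, G) = -2 (K(X, G) = -4 + 2 = -2)
a(Y, y) = -2*y + Y*y (a(Y, y) = y*Y - 2*y = Y*y - 2*y = -2*y + Y*y)
m(w) = -6*w*(-2 + w) (m(w) = ((w*(-2 + w))*(-3))*2 = -3*w*(-2 + w)*2 = -6*w*(-2 + w))
(m(10) - 12)*l = (6*10*(2 - 1*10) - 12)*95 = (6*10*(2 - 10) - 12)*95 = (6*10*(-8) - 12)*95 = (-480 - 12)*95 = -492*95 = -46740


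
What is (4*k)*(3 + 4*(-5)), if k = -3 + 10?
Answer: -476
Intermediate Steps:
k = 7
(4*k)*(3 + 4*(-5)) = (4*7)*(3 + 4*(-5)) = 28*(3 - 20) = 28*(-17) = -476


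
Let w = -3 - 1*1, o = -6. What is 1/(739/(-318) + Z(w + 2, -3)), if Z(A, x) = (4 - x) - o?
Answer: 318/3395 ≈ 0.093667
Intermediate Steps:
w = -4 (w = -3 - 1 = -4)
Z(A, x) = 10 - x (Z(A, x) = (4 - x) - 1*(-6) = (4 - x) + 6 = 10 - x)
1/(739/(-318) + Z(w + 2, -3)) = 1/(739/(-318) + (10 - 1*(-3))) = 1/(739*(-1/318) + (10 + 3)) = 1/(-739/318 + 13) = 1/(3395/318) = 318/3395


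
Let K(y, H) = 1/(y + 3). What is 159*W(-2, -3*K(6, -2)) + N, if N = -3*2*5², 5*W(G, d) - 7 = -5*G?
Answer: 1953/5 ≈ 390.60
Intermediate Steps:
K(y, H) = 1/(3 + y)
W(G, d) = 7/5 - G (W(G, d) = 7/5 + (-5*G)/5 = 7/5 - G)
N = -150 (N = -6*25 = -150)
159*W(-2, -3*K(6, -2)) + N = 159*(7/5 - 1*(-2)) - 150 = 159*(7/5 + 2) - 150 = 159*(17/5) - 150 = 2703/5 - 150 = 1953/5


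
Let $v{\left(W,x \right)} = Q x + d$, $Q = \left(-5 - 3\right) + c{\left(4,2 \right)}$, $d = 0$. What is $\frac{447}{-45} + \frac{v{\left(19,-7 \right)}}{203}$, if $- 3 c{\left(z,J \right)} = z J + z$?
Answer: $- \frac{4141}{435} \approx -9.5195$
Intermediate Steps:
$c{\left(z,J \right)} = - \frac{z}{3} - \frac{J z}{3}$ ($c{\left(z,J \right)} = - \frac{z J + z}{3} = - \frac{J z + z}{3} = - \frac{z + J z}{3} = - \frac{z}{3} - \frac{J z}{3}$)
$Q = -12$ ($Q = \left(-5 - 3\right) - \frac{4 \left(1 + 2\right)}{3} = -8 - \frac{4}{3} \cdot 3 = -8 - 4 = -12$)
$v{\left(W,x \right)} = - 12 x$ ($v{\left(W,x \right)} = - 12 x + 0 = - 12 x$)
$\frac{447}{-45} + \frac{v{\left(19,-7 \right)}}{203} = \frac{447}{-45} + \frac{\left(-12\right) \left(-7\right)}{203} = 447 \left(- \frac{1}{45}\right) + 84 \cdot \frac{1}{203} = - \frac{149}{15} + \frac{12}{29} = - \frac{4141}{435}$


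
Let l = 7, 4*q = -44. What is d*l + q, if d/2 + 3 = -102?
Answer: -1481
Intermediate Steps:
q = -11 (q = (¼)*(-44) = -11)
d = -210 (d = -6 + 2*(-102) = -6 - 204 = -210)
d*l + q = -210*7 - 11 = -1470 - 11 = -1481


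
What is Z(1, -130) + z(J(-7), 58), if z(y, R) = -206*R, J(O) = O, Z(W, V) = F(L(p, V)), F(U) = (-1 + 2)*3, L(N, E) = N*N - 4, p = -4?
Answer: -11945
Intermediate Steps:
L(N, E) = -4 + N² (L(N, E) = N² - 4 = -4 + N²)
F(U) = 3 (F(U) = 1*3 = 3)
Z(W, V) = 3
Z(1, -130) + z(J(-7), 58) = 3 - 206*58 = 3 - 11948 = -11945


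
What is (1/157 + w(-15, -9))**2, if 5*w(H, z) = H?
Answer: 220900/24649 ≈ 8.9618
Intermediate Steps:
w(H, z) = H/5
(1/157 + w(-15, -9))**2 = (1/157 + (1/5)*(-15))**2 = (1/157 - 3)**2 = (-470/157)**2 = 220900/24649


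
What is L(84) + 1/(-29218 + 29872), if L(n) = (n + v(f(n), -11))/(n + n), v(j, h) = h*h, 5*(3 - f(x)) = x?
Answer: 22373/18312 ≈ 1.2218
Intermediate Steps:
f(x) = 3 - x/5
v(j, h) = h²
L(n) = (121 + n)/(2*n) (L(n) = (n + (-11)²)/(n + n) = (n + 121)/((2*n)) = (121 + n)*(1/(2*n)) = (121 + n)/(2*n))
L(84) + 1/(-29218 + 29872) = (½)*(121 + 84)/84 + 1/(-29218 + 29872) = (½)*(1/84)*205 + 1/654 = 205/168 + 1/654 = 22373/18312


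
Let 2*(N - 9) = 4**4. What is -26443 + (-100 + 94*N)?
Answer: -13665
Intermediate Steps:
N = 137 (N = 9 + (1/2)*4**4 = 9 + (1/2)*256 = 9 + 128 = 137)
-26443 + (-100 + 94*N) = -26443 + (-100 + 94*137) = -26443 + (-100 + 12878) = -26443 + 12778 = -13665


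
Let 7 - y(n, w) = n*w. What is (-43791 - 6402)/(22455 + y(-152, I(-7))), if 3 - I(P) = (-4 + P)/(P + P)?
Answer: -351351/159590 ≈ -2.2016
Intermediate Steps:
I(P) = 3 - (-4 + P)/(2*P) (I(P) = 3 - (-4 + P)/(P + P) = 3 - (-4 + P)/(2*P))
y(n, w) = 7 - n*w
(-43791 - 6402)/(22455 + y(-152, I(-7))) = (-43791 - 6402)/(22455 + (7 - 1*(-152)*(5/2 + 2/(-7)))) = -50193/(22455 + (7 - 1*(-152)*(5/2 + 2*(-⅐)))) = -50193/(22455 + (7 - 1*(-152)*(5/2 - 2/7))) = -50193/(22455 + (7 - 1*(-152)*31/14)) = -50193/(22455 + (7 + 2356/7)) = -50193/(22455 + 2405/7) = -50193/159590/7 = -50193*7/159590 = -351351/159590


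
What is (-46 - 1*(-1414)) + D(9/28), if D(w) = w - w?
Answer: 1368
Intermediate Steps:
D(w) = 0
(-46 - 1*(-1414)) + D(9/28) = (-46 - 1*(-1414)) + 0 = (-46 + 1414) + 0 = 1368 + 0 = 1368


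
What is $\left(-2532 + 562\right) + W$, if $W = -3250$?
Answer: $-5220$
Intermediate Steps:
$\left(-2532 + 562\right) + W = \left(-2532 + 562\right) - 3250 = -1970 - 3250 = -5220$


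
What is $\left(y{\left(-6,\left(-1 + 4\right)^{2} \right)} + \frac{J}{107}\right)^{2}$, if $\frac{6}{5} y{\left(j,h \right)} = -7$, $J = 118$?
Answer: $\frac{9223369}{412164} \approx 22.378$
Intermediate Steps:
$y{\left(j,h \right)} = - \frac{35}{6}$ ($y{\left(j,h \right)} = \frac{5}{6} \left(-7\right) = - \frac{35}{6}$)
$\left(y{\left(-6,\left(-1 + 4\right)^{2} \right)} + \frac{J}{107}\right)^{2} = \left(- \frac{35}{6} + \frac{118}{107}\right)^{2} = \left(- \frac{3037}{642}\right)^{2} = \frac{9223369}{412164}$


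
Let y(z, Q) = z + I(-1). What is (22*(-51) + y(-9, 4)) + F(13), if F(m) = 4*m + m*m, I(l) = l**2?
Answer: -909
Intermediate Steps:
F(m) = m**2 + 4*m (F(m) = 4*m + m**2 = m**2 + 4*m)
y(z, Q) = 1 + z (y(z, Q) = z + (-1)**2 = z + 1 = 1 + z)
(22*(-51) + y(-9, 4)) + F(13) = (22*(-51) + (1 - 9)) + 13*(4 + 13) = (-1122 - 8) + 13*17 = -1130 + 221 = -909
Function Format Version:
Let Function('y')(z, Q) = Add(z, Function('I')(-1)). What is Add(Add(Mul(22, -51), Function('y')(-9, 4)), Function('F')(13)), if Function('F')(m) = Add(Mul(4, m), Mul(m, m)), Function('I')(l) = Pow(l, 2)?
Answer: -909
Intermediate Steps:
Function('F')(m) = Add(Pow(m, 2), Mul(4, m)) (Function('F')(m) = Add(Mul(4, m), Pow(m, 2)) = Add(Pow(m, 2), Mul(4, m)))
Function('y')(z, Q) = Add(1, z) (Function('y')(z, Q) = Add(z, Pow(-1, 2)) = Add(z, 1) = Add(1, z))
Add(Add(Mul(22, -51), Function('y')(-9, 4)), Function('F')(13)) = Add(Add(Mul(22, -51), Add(1, -9)), Mul(13, Add(4, 13))) = Add(Add(-1122, -8), Mul(13, 17)) = Add(-1130, 221) = -909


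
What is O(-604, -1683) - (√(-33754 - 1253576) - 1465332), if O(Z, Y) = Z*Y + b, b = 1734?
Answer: 2483598 - I*√1287330 ≈ 2.4836e+6 - 1134.6*I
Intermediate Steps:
O(Z, Y) = 1734 + Y*Z (O(Z, Y) = Z*Y + 1734 = Y*Z + 1734 = 1734 + Y*Z)
O(-604, -1683) - (√(-33754 - 1253576) - 1465332) = (1734 - 1683*(-604)) - (√(-33754 - 1253576) - 1465332) = (1734 + 1016532) - (√(-1287330) - 1465332) = 1018266 - (I*√1287330 - 1465332) = 1018266 - (-1465332 + I*√1287330) = 1018266 + (1465332 - I*√1287330) = 2483598 - I*√1287330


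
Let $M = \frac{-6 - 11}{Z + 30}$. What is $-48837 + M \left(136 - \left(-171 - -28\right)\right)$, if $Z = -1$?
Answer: $- \frac{1421016}{29} \approx -49001.0$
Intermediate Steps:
$M = - \frac{17}{29}$ ($M = \frac{-6 - 11}{-1 + 30} = - \frac{17}{29} \approx -0.58621$)
$-48837 + M \left(136 - \left(-171 - -28\right)\right) = -48837 - \frac{17 \left(136 - \left(-171 - -28\right)\right)}{29} = -48837 - \frac{17 \left(136 - \left(-171 + 28\right)\right)}{29} = -48837 - \frac{17 \left(136 - -143\right)}{29} = -48837 - \frac{17 \left(136 + 143\right)}{29} = -48837 - \frac{4743}{29} = - \frac{1421016}{29}$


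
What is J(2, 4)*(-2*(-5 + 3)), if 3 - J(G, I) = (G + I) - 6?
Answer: 12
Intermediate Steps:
J(G, I) = 9 - G - I (J(G, I) = 3 - ((G + I) - 6) = 3 - (-6 + G + I) = 3 + (6 - G - I) = 9 - G - I)
J(2, 4)*(-2*(-5 + 3)) = (9 - 1*2 - 1*4)*(-2*(-5 + 3)) = (9 - 2 - 4)*(-2*(-2)) = 3*4 = 12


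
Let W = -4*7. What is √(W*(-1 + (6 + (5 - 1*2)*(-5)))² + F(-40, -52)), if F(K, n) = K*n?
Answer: 12*I*√5 ≈ 26.833*I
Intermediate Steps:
W = -28
√(W*(-1 + (6 + (5 - 1*2)*(-5)))² + F(-40, -52)) = √(-28*(-1 + (6 + (5 - 1*2)*(-5)))² - 40*(-52)) = √(-28*(-1 + (6 + (5 - 2)*(-5)))² + 2080) = √(-28*(-1 + (6 + 3*(-5)))² + 2080) = √(-28*(-1 + (6 - 15))² + 2080) = √(-28*(-1 - 9)² + 2080) = √(-28*(-10)² + 2080) = √(-28*100 + 2080) = √(-2800 + 2080) = √(-720) = 12*I*√5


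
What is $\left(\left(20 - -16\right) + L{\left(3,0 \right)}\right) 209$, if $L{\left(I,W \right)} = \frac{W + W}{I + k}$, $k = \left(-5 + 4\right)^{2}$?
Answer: $7524$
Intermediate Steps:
$k = 1$ ($k = \left(-1\right)^{2} = 1$)
$L{\left(I,W \right)} = \frac{2 W}{1 + I}$ ($L{\left(I,W \right)} = \frac{W + W}{I + 1} = \frac{2 W}{1 + I}$)
$\left(\left(20 - -16\right) + L{\left(3,0 \right)}\right) 209 = \left(\left(20 - -16\right) + 2 \cdot 0 \frac{1}{1 + 3}\right) 209 = \left(\left(20 + 16\right) + 2 \cdot 0 \cdot \frac{1}{4}\right) 209 = \left(36 + 2 \cdot 0 \cdot \frac{1}{4}\right) 209 = \left(36 + 0\right) 209 = 36 \cdot 209 = 7524$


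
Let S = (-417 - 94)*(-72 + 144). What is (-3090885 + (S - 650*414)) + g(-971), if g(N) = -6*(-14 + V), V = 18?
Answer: -3396801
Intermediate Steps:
S = -36792 (S = -511*72 = -36792)
g(N) = -24 (g(N) = -6*(-14 + 18) = -6*4 = -24)
(-3090885 + (S - 650*414)) + g(-971) = (-3090885 + (-36792 - 650*414)) - 24 = (-3090885 + (-36792 - 269100)) - 24 = (-3090885 - 305892) - 24 = -3396777 - 24 = -3396801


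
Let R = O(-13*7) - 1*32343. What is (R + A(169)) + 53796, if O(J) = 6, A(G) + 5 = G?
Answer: 21623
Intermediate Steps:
A(G) = -5 + G
R = -32337 (R = 6 - 1*32343 = 6 - 32343 = -32337)
(R + A(169)) + 53796 = (-32337 + (-5 + 169)) + 53796 = (-32337 + 164) + 53796 = -32173 + 53796 = 21623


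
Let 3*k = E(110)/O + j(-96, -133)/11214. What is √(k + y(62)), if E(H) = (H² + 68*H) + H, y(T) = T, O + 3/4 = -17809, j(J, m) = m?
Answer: √802666905508481622/114124878 ≈ 7.8503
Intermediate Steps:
O = -71239/4 (O = -¾ - 17809 = -71239/4 ≈ -17810.)
E(H) = H² + 69*H
k = -127527061/342374634 (k = ((110*(69 + 110))/(-71239/4) - 133/11214)/3 = ((110*179)*(-4/71239) - 133*1/11214)/3 = (19690*(-4/71239) - 19/1602)/3 = (-78760/71239 - 19/1602)/3 = (⅓)*(-127527061/114124878) = -127527061/342374634 ≈ -0.37248)
√(k + y(62)) = √(-127527061/342374634 + 62) = √(21099700247/342374634) = √802666905508481622/114124878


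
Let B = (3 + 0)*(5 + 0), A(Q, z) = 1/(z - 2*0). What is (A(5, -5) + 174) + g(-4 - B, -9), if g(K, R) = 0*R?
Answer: 869/5 ≈ 173.80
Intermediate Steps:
A(Q, z) = 1/z (A(Q, z) = 1/(z + 0) = 1/z)
B = 15 (B = 3*5 = 15)
g(K, R) = 0
(A(5, -5) + 174) + g(-4 - B, -9) = (1/(-5) + 174) + 0 = (-⅕ + 174) + 0 = 869/5 + 0 = 869/5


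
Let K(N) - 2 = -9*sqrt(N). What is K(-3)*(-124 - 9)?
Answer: -266 + 1197*I*sqrt(3) ≈ -266.0 + 2073.3*I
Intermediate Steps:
K(N) = 2 - 9*sqrt(N)
K(-3)*(-124 - 9) = (2 - 9*I*sqrt(3))*(-124 - 9) = (2 - 9*I*sqrt(3))*(-133) = -266 + 1197*I*sqrt(3)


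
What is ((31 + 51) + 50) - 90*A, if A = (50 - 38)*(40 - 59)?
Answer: 20652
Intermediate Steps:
A = -228 (A = 12*(-19) = -228)
((31 + 51) + 50) - 90*A = ((31 + 51) + 50) - 90*(-228) = (82 + 50) + 20520 = 132 + 20520 = 20652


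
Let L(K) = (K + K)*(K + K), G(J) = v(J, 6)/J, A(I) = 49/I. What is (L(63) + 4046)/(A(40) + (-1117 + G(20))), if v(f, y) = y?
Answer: -796880/44619 ≈ -17.860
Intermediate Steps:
G(J) = 6/J
L(K) = 4*K**2 (L(K) = (2*K)*(2*K) = 4*K**2)
(L(63) + 4046)/(A(40) + (-1117 + G(20))) = (4*63**2 + 4046)/(49/40 + (-1117 + 6/20)) = (4*3969 + 4046)/(49*(1/40) + (-1117 + 6*(1/20))) = (15876 + 4046)/(49/40 + (-1117 + 3/10)) = 19922/(49/40 - 11167/10) = 19922/(-44619/40) = 19922*(-40/44619) = -796880/44619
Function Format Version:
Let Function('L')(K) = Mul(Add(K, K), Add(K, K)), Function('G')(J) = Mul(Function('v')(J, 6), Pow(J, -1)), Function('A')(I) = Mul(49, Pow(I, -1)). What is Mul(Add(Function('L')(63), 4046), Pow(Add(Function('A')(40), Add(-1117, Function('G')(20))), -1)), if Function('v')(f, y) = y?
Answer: Rational(-796880, 44619) ≈ -17.860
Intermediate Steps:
Function('G')(J) = Mul(6, Pow(J, -1))
Function('L')(K) = Mul(4, Pow(K, 2)) (Function('L')(K) = Mul(Mul(2, K), Mul(2, K)) = Mul(4, Pow(K, 2)))
Mul(Add(Function('L')(63), 4046), Pow(Add(Function('A')(40), Add(-1117, Function('G')(20))), -1)) = Mul(Add(Mul(4, Pow(63, 2)), 4046), Pow(Add(Mul(49, Pow(40, -1)), Add(-1117, Mul(6, Pow(20, -1)))), -1)) = Mul(Add(Mul(4, 3969), 4046), Pow(Add(Mul(49, Rational(1, 40)), Add(-1117, Mul(6, Rational(1, 20)))), -1)) = Mul(Add(15876, 4046), Pow(Add(Rational(49, 40), Add(-1117, Rational(3, 10))), -1)) = Mul(19922, Pow(Add(Rational(49, 40), Rational(-11167, 10)), -1)) = Mul(19922, Pow(Rational(-44619, 40), -1)) = Mul(19922, Rational(-40, 44619)) = Rational(-796880, 44619)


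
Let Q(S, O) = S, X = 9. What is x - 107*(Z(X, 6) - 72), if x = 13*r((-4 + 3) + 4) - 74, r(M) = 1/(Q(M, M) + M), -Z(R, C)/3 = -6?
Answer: 34237/6 ≈ 5706.2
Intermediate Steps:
Z(R, C) = 18 (Z(R, C) = -3*(-6) = 18)
r(M) = 1/(2*M) (r(M) = 1/(M + M) = 1/(2*M))
x = -431/6 (x = 13*(1/(2*((-4 + 3) + 4))) - 74 = 13*(1/(2*(-1 + 4))) - 74 = 13*((½)/3) - 74 = 13*((½)*(⅓)) - 74 = 13*(⅙) - 74 = 13/6 - 74 = -431/6 ≈ -71.833)
x - 107*(Z(X, 6) - 72) = -431/6 - 107*(18 - 72) = -431/6 - 107*(-54) = -431/6 + 5778 = 34237/6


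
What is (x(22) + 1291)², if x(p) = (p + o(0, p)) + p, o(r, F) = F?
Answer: 1841449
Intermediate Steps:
x(p) = 3*p (x(p) = (p + p) + p = 2*p + p = 3*p)
(x(22) + 1291)² = (3*22 + 1291)² = (66 + 1291)² = 1357² = 1841449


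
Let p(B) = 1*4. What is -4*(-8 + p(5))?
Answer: 16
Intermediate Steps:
p(B) = 4
-4*(-8 + p(5)) = -4*(-8 + 4) = -4*(-4) = 16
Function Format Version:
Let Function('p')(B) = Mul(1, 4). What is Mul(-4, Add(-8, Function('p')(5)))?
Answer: 16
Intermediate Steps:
Function('p')(B) = 4
Mul(-4, Add(-8, Function('p')(5))) = Mul(-4, Add(-8, 4)) = Mul(-4, -4) = 16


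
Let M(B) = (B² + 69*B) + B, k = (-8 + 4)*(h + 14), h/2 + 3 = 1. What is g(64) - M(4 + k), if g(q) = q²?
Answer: 5320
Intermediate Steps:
h = -4 (h = -6 + 2*1 = -6 + 2 = -4)
k = -40 (k = (-8 + 4)*(-4 + 14) = -4*10 = -40)
M(B) = B² + 70*B
g(64) - M(4 + k) = 64² - (4 - 40)*(70 + (4 - 40)) = 4096 - (-36)*(70 - 36) = 4096 - (-36)*34 = 4096 - 1*(-1224) = 4096 + 1224 = 5320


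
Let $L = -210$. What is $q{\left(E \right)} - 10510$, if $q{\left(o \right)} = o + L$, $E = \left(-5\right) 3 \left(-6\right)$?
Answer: $-10630$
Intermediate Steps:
$E = 90$ ($E = \left(-15\right) \left(-6\right) = 90$)
$q{\left(o \right)} = -210 + o$ ($q{\left(o \right)} = o - 210 = -210 + o$)
$q{\left(E \right)} - 10510 = \left(-210 + 90\right) - 10510 = -120 - 10510 = -10630$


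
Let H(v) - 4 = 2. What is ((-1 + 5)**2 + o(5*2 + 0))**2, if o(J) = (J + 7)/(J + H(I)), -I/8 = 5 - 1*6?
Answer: 74529/256 ≈ 291.13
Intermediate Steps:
I = 8 (I = -8*(5 - 1*6) = -8*(5 - 6) = -8*(-1) = 8)
H(v) = 6 (H(v) = 4 + 2 = 6)
o(J) = (7 + J)/(6 + J) (o(J) = (J + 7)/(J + 6) = (7 + J)/(6 + J))
((-1 + 5)**2 + o(5*2 + 0))**2 = ((-1 + 5)**2 + (7 + (5*2 + 0))/(6 + (5*2 + 0)))**2 = (4**2 + (7 + (10 + 0))/(6 + (10 + 0)))**2 = (16 + (7 + 10)/(6 + 10))**2 = (16 + 17/16)**2 = (273/16)**2 = 74529/256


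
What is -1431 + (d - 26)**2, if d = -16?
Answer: 333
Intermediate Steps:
-1431 + (d - 26)**2 = -1431 + (-16 - 26)**2 = -1431 + (-42)**2 = -1431 + 1764 = 333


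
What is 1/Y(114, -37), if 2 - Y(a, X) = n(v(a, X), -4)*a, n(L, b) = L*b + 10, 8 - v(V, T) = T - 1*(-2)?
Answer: 1/18470 ≈ 5.4142e-5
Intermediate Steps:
v(V, T) = 6 - T (v(V, T) = 8 - (T - 1*(-2)) = 8 - (T + 2) = 8 - (2 + T) = 8 + (-2 - T) = 6 - T)
n(L, b) = 10 + L*b
Y(a, X) = 2 - a*(-14 + 4*X) (Y(a, X) = 2 - (10 + (6 - X)*(-4))*a = 2 - (10 + (-24 + 4*X))*a = 2 - (-14 + 4*X)*a = 2 - a*(-14 + 4*X))
1/Y(114, -37) = 1/(2 - 2*114*(-7 + 2*(-37))) = 1/(2 - 2*114*(-7 - 74)) = 1/(2 - 2*114*(-81)) = 1/(2 + 18468) = 1/18470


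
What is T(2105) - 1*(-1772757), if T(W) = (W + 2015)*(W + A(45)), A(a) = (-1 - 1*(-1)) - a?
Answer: 10259957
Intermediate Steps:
A(a) = -a (A(a) = (-1 + 1) - a = 0 - a = -a)
T(W) = (-45 + W)*(2015 + W) (T(W) = (W + 2015)*(W - 1*45) = (2015 + W)*(W - 45) = (2015 + W)*(-45 + W) = (-45 + W)*(2015 + W))
T(2105) - 1*(-1772757) = (-90675 + 2105**2 + 1970*2105) - 1*(-1772757) = (-90675 + 4431025 + 4146850) + 1772757 = 8487200 + 1772757 = 10259957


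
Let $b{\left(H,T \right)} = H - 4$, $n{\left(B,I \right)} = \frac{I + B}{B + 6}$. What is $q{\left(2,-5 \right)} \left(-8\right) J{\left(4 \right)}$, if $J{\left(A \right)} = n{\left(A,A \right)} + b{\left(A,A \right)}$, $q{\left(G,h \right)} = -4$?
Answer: $\frac{128}{5} \approx 25.6$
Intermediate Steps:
$n{\left(B,I \right)} = \frac{B + I}{6 + B}$
$b{\left(H,T \right)} = -4 + H$ ($b{\left(H,T \right)} = H - 4 = -4 + H$)
$J{\left(A \right)} = -4 + A + \frac{2 A}{6 + A}$ ($J{\left(A \right)} = \frac{A + A}{6 + A} + \left(-4 + A\right) = \frac{2 A}{6 + A} + \left(-4 + A\right) = -4 + A + \frac{2 A}{6 + A}$)
$q{\left(2,-5 \right)} \left(-8\right) J{\left(4 \right)} = \left(-4\right) \left(-8\right) \frac{-24 + 4^{2} + 4 \cdot 4}{6 + 4} = 32 \frac{-24 + 16 + 16}{10} = 32 \cdot \frac{1}{10} \cdot 8 = 32 \cdot \frac{4}{5} = \frac{128}{5}$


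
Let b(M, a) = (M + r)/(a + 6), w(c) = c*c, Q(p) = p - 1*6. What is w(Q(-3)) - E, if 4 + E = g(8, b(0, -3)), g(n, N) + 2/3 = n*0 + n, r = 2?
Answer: 233/3 ≈ 77.667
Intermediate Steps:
Q(p) = -6 + p (Q(p) = p - 6 = -6 + p)
w(c) = c**2
b(M, a) = (2 + M)/(6 + a) (b(M, a) = (M + 2)/(a + 6) = (2 + M)/(6 + a))
g(n, N) = -2/3 + n (g(n, N) = -2/3 + (n*0 + n) = -2/3 + (0 + n) = -2/3 + n)
E = 10/3 (E = -4 + (-2/3 + 8) = -4 + 22/3 = 10/3 ≈ 3.3333)
w(Q(-3)) - E = (-6 - 3)**2 - 1*10/3 = (-9)**2 - 10/3 = 81 - 10/3 = 233/3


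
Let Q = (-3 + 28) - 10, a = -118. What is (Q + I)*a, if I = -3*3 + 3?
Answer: -1062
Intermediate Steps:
I = -6 (I = -9 + 3 = -6)
Q = 15 (Q = 25 - 10 = 15)
(Q + I)*a = (15 - 6)*(-118) = 9*(-118) = -1062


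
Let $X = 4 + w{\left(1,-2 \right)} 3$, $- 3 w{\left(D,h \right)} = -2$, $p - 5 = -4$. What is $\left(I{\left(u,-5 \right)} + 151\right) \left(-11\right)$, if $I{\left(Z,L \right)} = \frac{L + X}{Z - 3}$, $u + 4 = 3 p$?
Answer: $- \frac{6633}{4} \approx -1658.3$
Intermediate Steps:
$p = 1$ ($p = 5 - 4 = 1$)
$w{\left(D,h \right)} = \frac{2}{3}$ ($w{\left(D,h \right)} = \left(- \frac{1}{3}\right) \left(-2\right) = \frac{2}{3}$)
$X = 6$ ($X = 4 + \frac{2}{3} \cdot 3 = 4 + 2 = 6$)
$u = -1$ ($u = -4 + 3 \cdot 1 = -4 + 3 = -1$)
$I{\left(Z,L \right)} = \frac{6 + L}{-3 + Z}$ ($I{\left(Z,L \right)} = \frac{L + 6}{Z - 3} = \frac{6 + L}{-3 + Z}$)
$\left(I{\left(u,-5 \right)} + 151\right) \left(-11\right) = \left(\frac{6 - 5}{-3 - 1} + 151\right) \left(-11\right) = \left(\frac{1}{-4} \cdot 1 + 151\right) \left(-11\right) = \left(\left(- \frac{1}{4}\right) 1 + 151\right) \left(-11\right) = \left(- \frac{1}{4} + 151\right) \left(-11\right) = \frac{603}{4} \left(-11\right) = - \frac{6633}{4}$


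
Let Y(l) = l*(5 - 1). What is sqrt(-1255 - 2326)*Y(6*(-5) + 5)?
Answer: -100*I*sqrt(3581) ≈ -5984.1*I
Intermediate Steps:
Y(l) = 4*l (Y(l) = l*4 = 4*l)
sqrt(-1255 - 2326)*Y(6*(-5) + 5) = sqrt(-1255 - 2326)*(4*(6*(-5) + 5)) = sqrt(-3581)*(4*(-30 + 5)) = (I*sqrt(3581))*(4*(-25)) = (I*sqrt(3581))*(-100) = -100*I*sqrt(3581)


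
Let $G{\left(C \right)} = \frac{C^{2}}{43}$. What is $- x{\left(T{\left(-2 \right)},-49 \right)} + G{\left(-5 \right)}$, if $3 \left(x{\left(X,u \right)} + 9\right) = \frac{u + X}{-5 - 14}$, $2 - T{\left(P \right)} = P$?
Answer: $\frac{7183}{817} \approx 8.7919$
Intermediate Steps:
$T{\left(P \right)} = 2 - P$
$G{\left(C \right)} = \frac{C^{2}}{43}$ ($G{\left(C \right)} = C^{2} \cdot \frac{1}{43} = \frac{C^{2}}{43}$)
$x{\left(X,u \right)} = -9 - \frac{X}{57} - \frac{u}{57}$ ($x{\left(X,u \right)} = -9 + \frac{\left(u + X\right) \frac{1}{-5 - 14}}{3} = -9 + \frac{\left(X + u\right) \frac{1}{-19}}{3} = -9 + \frac{\left(X + u\right) \left(- \frac{1}{19}\right)}{3} = -9 + \frac{- \frac{X}{19} - \frac{u}{19}}{3} = -9 - \left(\frac{X}{57} + \frac{u}{57}\right) = -9 - \frac{X}{57} - \frac{u}{57}$)
$- x{\left(T{\left(-2 \right)},-49 \right)} + G{\left(-5 \right)} = - (-9 - \frac{2 - -2}{57} - - \frac{49}{57}) + \frac{\left(-5\right)^{2}}{43} = - (-9 - \frac{2 + 2}{57} + \frac{49}{57}) + \frac{1}{43} \cdot 25 = - (-9 - \frac{4}{57} + \frac{49}{57}) + \frac{25}{43} = \left(-1\right) \left(- \frac{156}{19}\right) + \frac{25}{43} = \frac{156}{19} + \frac{25}{43} = \frac{7183}{817}$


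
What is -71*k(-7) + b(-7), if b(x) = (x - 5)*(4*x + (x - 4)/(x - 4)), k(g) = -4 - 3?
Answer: 821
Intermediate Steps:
k(g) = -7
b(x) = (1 + 4*x)*(-5 + x) (b(x) = (-5 + x)*(4*x + (-4 + x)/(-4 + x)) = (-5 + x)*(4*x + 1) = (-5 + x)*(1 + 4*x) = (1 + 4*x)*(-5 + x))
-71*k(-7) + b(-7) = -71*(-7) + (-5 - 19*(-7) + 4*(-7)²) = 497 + (-5 + 133 + 4*49) = 497 + (-5 + 133 + 196) = 497 + 324 = 821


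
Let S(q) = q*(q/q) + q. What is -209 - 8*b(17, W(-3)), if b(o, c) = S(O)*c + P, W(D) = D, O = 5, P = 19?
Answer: -121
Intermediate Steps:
S(q) = 2*q (S(q) = q*1 + q = q + q = 2*q)
b(o, c) = 19 + 10*c (b(o, c) = (2*5)*c + 19 = 10*c + 19 = 19 + 10*c)
-209 - 8*b(17, W(-3)) = -209 - 8*(19 + 10*(-3)) = -209 - 8*(19 - 30) = -209 - 8*(-11) = -209 + 88 = -121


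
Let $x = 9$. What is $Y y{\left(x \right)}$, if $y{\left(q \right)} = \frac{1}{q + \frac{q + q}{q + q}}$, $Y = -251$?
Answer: $- \frac{251}{10} \approx -25.1$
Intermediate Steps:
$y{\left(q \right)} = \frac{1}{1 + q}$ ($y{\left(q \right)} = \frac{1}{q + \frac{2 q}{2 q}} = \frac{1}{q + 2 q \frac{1}{2 q}} = \frac{1}{q + 1} = \frac{1}{1 + q}$)
$Y y{\left(x \right)} = - \frac{251}{1 + 9} = - \frac{251}{10}$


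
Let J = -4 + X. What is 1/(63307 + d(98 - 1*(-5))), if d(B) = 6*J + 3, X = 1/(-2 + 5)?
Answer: 1/63288 ≈ 1.5801e-5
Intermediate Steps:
X = ⅓ (X = 1/3 = ⅓ ≈ 0.33333)
J = -11/3 (J = -4 + ⅓ = -11/3 ≈ -3.6667)
d(B) = -19 (d(B) = 6*(-11/3) + 3 = -22 + 3 = -19)
1/(63307 + d(98 - 1*(-5))) = 1/(63307 - 19) = 1/63288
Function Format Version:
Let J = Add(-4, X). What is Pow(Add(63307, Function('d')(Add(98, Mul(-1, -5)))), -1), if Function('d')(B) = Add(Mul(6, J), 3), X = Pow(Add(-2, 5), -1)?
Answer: Rational(1, 63288) ≈ 1.5801e-5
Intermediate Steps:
X = Rational(1, 3) (X = Pow(3, -1) = Rational(1, 3) ≈ 0.33333)
J = Rational(-11, 3) (J = Add(-4, Rational(1, 3)) = Rational(-11, 3) ≈ -3.6667)
Function('d')(B) = -19 (Function('d')(B) = Add(Mul(6, Rational(-11, 3)), 3) = Add(-22, 3) = -19)
Pow(Add(63307, Function('d')(Add(98, Mul(-1, -5)))), -1) = Pow(Add(63307, -19), -1) = Pow(63288, -1) = Rational(1, 63288)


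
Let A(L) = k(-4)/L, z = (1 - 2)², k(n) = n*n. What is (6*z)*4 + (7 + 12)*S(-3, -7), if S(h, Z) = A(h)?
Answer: -232/3 ≈ -77.333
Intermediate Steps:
k(n) = n²
z = 1 (z = (-1)² = 1)
A(L) = 16/L (A(L) = (-4)²/L = 16/L)
S(h, Z) = 16/h
(6*z)*4 + (7 + 12)*S(-3, -7) = (6*1)*4 + (7 + 12)*(16/(-3)) = 6*4 + 19*(16*(-⅓)) = 24 + 19*(-16/3) = 24 - 304/3 = -232/3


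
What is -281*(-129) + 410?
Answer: 36659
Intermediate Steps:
-281*(-129) + 410 = 36249 + 410 = 36659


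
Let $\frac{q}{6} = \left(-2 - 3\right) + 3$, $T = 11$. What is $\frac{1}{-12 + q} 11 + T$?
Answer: $\frac{253}{24} \approx 10.542$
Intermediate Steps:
$q = -12$ ($q = 6 \left(\left(-2 - 3\right) + 3\right) = 6 \left(-5 + 3\right) = 6 \left(-2\right) = -12$)
$\frac{1}{-12 + q} 11 + T = \frac{1}{-12 - 12} \cdot 11 + 11 = \frac{1}{-24} \cdot 11 + 11 = \left(- \frac{1}{24}\right) 11 + 11 = - \frac{11}{24} + 11 = \frac{253}{24}$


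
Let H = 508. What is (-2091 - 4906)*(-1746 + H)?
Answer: 8662286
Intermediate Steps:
(-2091 - 4906)*(-1746 + H) = (-2091 - 4906)*(-1746 + 508) = -6997*(-1238) = 8662286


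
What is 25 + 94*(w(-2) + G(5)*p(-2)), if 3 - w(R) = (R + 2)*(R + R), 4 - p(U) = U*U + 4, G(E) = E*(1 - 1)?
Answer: 307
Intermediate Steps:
G(E) = 0 (G(E) = E*0 = 0)
p(U) = -U² (p(U) = 4 - (U*U + 4) = 4 - (U² + 4) = 4 - (4 + U²) = 4 + (-4 - U²) = -U²)
w(R) = 3 - 2*R*(2 + R) (w(R) = 3 - (R + 2)*(R + R) = 3 - (2 + R)*2*R = 3 - 2*R*(2 + R))
25 + 94*(w(-2) + G(5)*p(-2)) = 25 + 94*((3 - 4*(-2) - 2*(-2)²) + 0*(-1*(-2)²)) = 25 + 94*((3 + 8 - 2*4) + 0*(-1*4)) = 25 + 94*((3 + 8 - 8) + 0*(-4)) = 25 + 94*(3 + 0) = 25 + 94*3 = 25 + 282 = 307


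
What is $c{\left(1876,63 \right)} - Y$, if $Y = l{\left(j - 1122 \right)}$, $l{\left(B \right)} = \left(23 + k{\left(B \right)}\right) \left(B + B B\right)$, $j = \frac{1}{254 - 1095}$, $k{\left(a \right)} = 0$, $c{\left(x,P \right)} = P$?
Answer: $- \frac{20460595625475}{707281} \approx -2.8929 \cdot 10^{7}$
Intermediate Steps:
$j = - \frac{1}{841}$ ($j = \frac{1}{-841} = - \frac{1}{841} \approx -0.0011891$)
$l{\left(B \right)} = 23 B + 23 B^{2}$ ($l{\left(B \right)} = \left(23 + 0\right) \left(B + B B\right) = 23 \left(B + B^{2}\right) = 23 B + 23 B^{2}$)
$Y = \frac{20460640184178}{707281}$ ($Y = 23 \left(- \frac{1}{841} - 1122\right) \left(1 - \frac{943603}{841}\right) = 23 \left(- \frac{943603}{841}\right) \left(1 - \frac{943603}{841}\right) = 23 \left(- \frac{943603}{841}\right) \left(- \frac{942762}{841}\right) = \frac{20460640184178}{707281} \approx 2.8929 \cdot 10^{7}$)
$c{\left(1876,63 \right)} - Y = 63 - \frac{20460640184178}{707281} = - \frac{20460595625475}{707281}$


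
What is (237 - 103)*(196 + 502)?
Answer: 93532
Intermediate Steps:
(237 - 103)*(196 + 502) = 134*698 = 93532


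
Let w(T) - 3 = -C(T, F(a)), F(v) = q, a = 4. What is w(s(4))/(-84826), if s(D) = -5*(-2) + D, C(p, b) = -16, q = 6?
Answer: -19/84826 ≈ -0.00022399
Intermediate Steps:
F(v) = 6
s(D) = 10 + D
w(T) = 19 (w(T) = 3 - 1*(-16) = 3 + 16 = 19)
w(s(4))/(-84826) = 19/(-84826) = 19*(-1/84826) = -19/84826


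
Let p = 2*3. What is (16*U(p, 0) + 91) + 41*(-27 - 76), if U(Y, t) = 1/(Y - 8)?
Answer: -4140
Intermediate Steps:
p = 6
U(Y, t) = 1/(-8 + Y)
(16*U(p, 0) + 91) + 41*(-27 - 76) = (16/(-8 + 6) + 91) + 41*(-27 - 76) = (16/(-2) + 91) + 41*(-103) = (16*(-1/2) + 91) - 4223 = (-8 + 91) - 4223 = 83 - 4223 = -4140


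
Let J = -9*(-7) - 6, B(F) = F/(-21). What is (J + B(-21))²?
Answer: 3364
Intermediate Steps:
B(F) = -F/21 (B(F) = F*(-1/21) = -F/21)
J = 57 (J = 63 - 6 = 57)
(J + B(-21))² = (57 - 1/21*(-21))² = (57 + 1)² = 58² = 3364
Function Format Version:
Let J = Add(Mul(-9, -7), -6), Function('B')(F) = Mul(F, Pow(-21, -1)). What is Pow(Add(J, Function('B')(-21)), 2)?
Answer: 3364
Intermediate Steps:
Function('B')(F) = Mul(Rational(-1, 21), F) (Function('B')(F) = Mul(F, Rational(-1, 21)) = Mul(Rational(-1, 21), F))
J = 57 (J = Add(63, -6) = 57)
Pow(Add(J, Function('B')(-21)), 2) = Pow(Add(57, Mul(Rational(-1, 21), -21)), 2) = Pow(Add(57, 1), 2) = Pow(58, 2) = 3364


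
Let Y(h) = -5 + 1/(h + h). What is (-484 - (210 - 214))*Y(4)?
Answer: 2340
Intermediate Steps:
Y(h) = -5 + 1/(2*h)
(-484 - (210 - 214))*Y(4) = (-484 - (210 - 214))*(-5 + (½)/4) = (-484 - 1*(-4))*(-5 + (½)*(¼)) = (-484 + 4)*(-5 + ⅛) = -480*(-39/8) = 2340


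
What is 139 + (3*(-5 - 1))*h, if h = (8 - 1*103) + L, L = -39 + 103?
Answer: 697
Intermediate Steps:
L = 64
h = -31 (h = (8 - 1*103) + 64 = (8 - 103) + 64 = -95 + 64 = -31)
139 + (3*(-5 - 1))*h = 139 + (3*(-5 - 1))*(-31) = 139 + (3*(-6))*(-31) = 139 - 18*(-31) = 139 + 558 = 697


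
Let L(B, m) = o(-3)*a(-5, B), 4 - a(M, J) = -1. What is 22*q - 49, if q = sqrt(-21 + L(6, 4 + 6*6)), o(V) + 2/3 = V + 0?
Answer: -49 + 22*I*sqrt(354)/3 ≈ -49.0 + 137.98*I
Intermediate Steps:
a(M, J) = 5 (a(M, J) = 4 - 1*(-1) = 4 + 1 = 5)
o(V) = -2/3 + V (o(V) = -2/3 + (V + 0) = -2/3 + V)
L(B, m) = -55/3 (L(B, m) = (-2/3 - 3)*5 = -11/3*5 = -55/3)
q = I*sqrt(354)/3 (q = sqrt(-21 - 55/3) = sqrt(-118/3) = I*sqrt(354)/3 ≈ 6.2716*I)
22*q - 49 = 22*(I*sqrt(354)/3) - 49 = 22*I*sqrt(354)/3 - 49 = -49 + 22*I*sqrt(354)/3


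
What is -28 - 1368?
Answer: -1396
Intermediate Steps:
-28 - 1368 = -1396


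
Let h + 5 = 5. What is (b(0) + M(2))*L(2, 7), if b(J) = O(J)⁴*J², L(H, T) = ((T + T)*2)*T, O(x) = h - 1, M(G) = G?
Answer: 392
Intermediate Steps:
h = 0 (h = -5 + 5 = 0)
O(x) = -1 (O(x) = 0 - 1 = -1)
L(H, T) = 4*T² (L(H, T) = ((2*T)*2)*T = (4*T)*T = 4*T²)
b(J) = J² (b(J) = (-1)⁴*J² = 1*J² = J²)
(b(0) + M(2))*L(2, 7) = (0² + 2)*(4*7²) = (0 + 2)*(4*49) = 2*196 = 392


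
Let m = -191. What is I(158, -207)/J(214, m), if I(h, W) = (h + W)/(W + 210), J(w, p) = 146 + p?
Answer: 49/135 ≈ 0.36296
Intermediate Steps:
I(h, W) = (W + h)/(210 + W)
I(158, -207)/J(214, m) = ((-207 + 158)/(210 - 207))/(146 - 191) = (-49/3)/(-45) = ((⅓)*(-49))*(-1/45) = -49/3*(-1/45) = 49/135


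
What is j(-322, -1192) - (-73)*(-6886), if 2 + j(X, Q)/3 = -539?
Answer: -504301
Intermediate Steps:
j(X, Q) = -1623 (j(X, Q) = -6 + 3*(-539) = -6 - 1617 = -1623)
j(-322, -1192) - (-73)*(-6886) = -1623 - (-73)*(-6886) = -1623 - 1*502678 = -1623 - 502678 = -504301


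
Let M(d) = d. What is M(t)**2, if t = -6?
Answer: 36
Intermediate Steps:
M(t)**2 = (-6)**2 = 36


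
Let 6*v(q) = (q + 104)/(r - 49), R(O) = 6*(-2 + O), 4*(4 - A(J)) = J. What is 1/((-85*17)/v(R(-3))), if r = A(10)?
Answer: 74/411825 ≈ 0.00017969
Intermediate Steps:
A(J) = 4 - J/4
r = 3/2 (r = 4 - ¼*10 = 4 - 5/2 = 3/2 ≈ 1.5000)
R(O) = -12 + 6*O
v(q) = -104/285 - q/285 (v(q) = ((q + 104)/(3/2 - 49))/6 = ((104 + q)/(-95/2))/6 = ((104 + q)*(-2/95))/6 = (-208/95 - 2*q/95)/6 = -104/285 - q/285)
1/((-85*17)/v(R(-3))) = 1/((-85*17)/(-104/285 - (-12 + 6*(-3))/285)) = 1/(-1445/(-104/285 - (-12 - 18)/285)) = 1/(-1445/(-104/285 - 1/285*(-30))) = 1/(-1445/(-104/285 + 2/19)) = 1/(-1445/(-74/285)) = 1/(-1445*(-285/74)) = 1/(411825/74) = 74/411825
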